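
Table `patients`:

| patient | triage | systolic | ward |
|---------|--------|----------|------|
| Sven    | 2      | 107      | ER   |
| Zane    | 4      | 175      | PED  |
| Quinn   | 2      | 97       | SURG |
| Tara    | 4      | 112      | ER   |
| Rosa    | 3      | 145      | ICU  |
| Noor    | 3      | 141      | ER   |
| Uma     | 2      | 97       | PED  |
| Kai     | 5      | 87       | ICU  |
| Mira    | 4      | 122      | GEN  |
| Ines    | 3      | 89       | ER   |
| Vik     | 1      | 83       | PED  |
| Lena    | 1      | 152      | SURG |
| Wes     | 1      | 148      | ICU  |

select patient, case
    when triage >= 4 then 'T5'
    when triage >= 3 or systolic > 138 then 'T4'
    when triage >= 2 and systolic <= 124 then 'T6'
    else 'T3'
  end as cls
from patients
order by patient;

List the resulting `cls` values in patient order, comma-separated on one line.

patient=Ines: triage >= 3 or systolic > 138 → T4
patient=Kai: triage >= 4 → T5
patient=Lena: triage >= 3 or systolic > 138 → T4
patient=Mira: triage >= 4 → T5
patient=Noor: triage >= 3 or systolic > 138 → T4
patient=Quinn: triage >= 2 and systolic <= 124 → T6
patient=Rosa: triage >= 3 or systolic > 138 → T4
patient=Sven: triage >= 2 and systolic <= 124 → T6
patient=Tara: triage >= 4 → T5
patient=Uma: triage >= 2 and systolic <= 124 → T6
patient=Vik: ELSE → T3
patient=Wes: triage >= 3 or systolic > 138 → T4
patient=Zane: triage >= 4 → T5

T4, T5, T4, T5, T4, T6, T4, T6, T5, T6, T3, T4, T5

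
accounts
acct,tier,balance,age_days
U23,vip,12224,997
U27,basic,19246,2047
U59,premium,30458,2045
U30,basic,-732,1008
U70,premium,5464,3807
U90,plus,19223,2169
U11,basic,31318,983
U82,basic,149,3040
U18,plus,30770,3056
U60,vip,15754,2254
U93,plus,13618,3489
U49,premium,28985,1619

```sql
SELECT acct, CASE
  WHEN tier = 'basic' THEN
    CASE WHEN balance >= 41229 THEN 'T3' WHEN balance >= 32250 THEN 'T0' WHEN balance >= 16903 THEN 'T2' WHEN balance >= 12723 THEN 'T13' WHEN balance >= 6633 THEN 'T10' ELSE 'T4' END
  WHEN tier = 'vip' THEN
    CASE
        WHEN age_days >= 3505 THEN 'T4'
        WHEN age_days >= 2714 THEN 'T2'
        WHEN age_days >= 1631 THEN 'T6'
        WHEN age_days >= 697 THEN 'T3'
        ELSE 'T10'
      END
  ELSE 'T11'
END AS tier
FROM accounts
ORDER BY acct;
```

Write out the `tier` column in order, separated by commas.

T2, T11, T3, T2, T4, T11, T11, T6, T11, T4, T11, T11

acct=U11: tier='basic' → inner[balance >= 16903] → T2
acct=U18: tier='plus' → outer ELSE → T11
acct=U23: tier='vip' → inner[age_days >= 697] → T3
acct=U27: tier='basic' → inner[balance >= 16903] → T2
acct=U30: tier='basic' → inner[ELSE] → T4
acct=U49: tier='premium' → outer ELSE → T11
acct=U59: tier='premium' → outer ELSE → T11
acct=U60: tier='vip' → inner[age_days >= 1631] → T6
acct=U70: tier='premium' → outer ELSE → T11
acct=U82: tier='basic' → inner[ELSE] → T4
acct=U90: tier='plus' → outer ELSE → T11
acct=U93: tier='plus' → outer ELSE → T11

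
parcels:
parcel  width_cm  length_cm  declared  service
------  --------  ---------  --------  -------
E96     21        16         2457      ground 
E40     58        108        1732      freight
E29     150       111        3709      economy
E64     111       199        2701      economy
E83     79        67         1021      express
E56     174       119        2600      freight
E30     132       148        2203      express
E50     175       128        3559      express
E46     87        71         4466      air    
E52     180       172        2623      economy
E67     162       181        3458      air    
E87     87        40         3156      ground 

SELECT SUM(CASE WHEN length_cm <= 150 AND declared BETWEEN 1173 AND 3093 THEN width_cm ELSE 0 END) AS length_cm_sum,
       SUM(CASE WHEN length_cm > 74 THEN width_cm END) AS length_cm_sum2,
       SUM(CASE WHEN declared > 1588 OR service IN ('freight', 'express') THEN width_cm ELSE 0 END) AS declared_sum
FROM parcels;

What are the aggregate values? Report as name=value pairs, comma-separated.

length_cm_sum=385, length_cm_sum2=1142, declared_sum=1416

[length_cm_sum: length_cm <= 150 AND declared BETWEEN 1173 AND 3093]
parcel=E96: ✓ → 21
parcel=E40: ✓ → 58
parcel=E29: ✗
parcel=E64: ✗
parcel=E83: ✗
parcel=E56: ✓ → 174
parcel=E30: ✓ → 132
parcel=E50: ✗
parcel=E46: ✗
parcel=E52: ✗
parcel=E67: ✗
parcel=E87: ✗
length_cm_sum = 21 + 58 + 174 + 132 = 385
—
[length_cm_sum2: length_cm > 74]
parcel=E96: ✗
parcel=E40: ✓ → 58
parcel=E29: ✓ → 150
parcel=E64: ✓ → 111
parcel=E83: ✗
parcel=E56: ✓ → 174
parcel=E30: ✓ → 132
parcel=E50: ✓ → 175
parcel=E46: ✗
parcel=E52: ✓ → 180
parcel=E67: ✓ → 162
parcel=E87: ✗
length_cm_sum2 = 58 + 150 + 111 + 174 + 132 + 175 + 180 + 162 = 1142
—
[declared_sum: declared > 1588 OR service IN ('freight', 'express')]
parcel=E96: ✓ → 21
parcel=E40: ✓ → 58
parcel=E29: ✓ → 150
parcel=E64: ✓ → 111
parcel=E83: ✓ → 79
parcel=E56: ✓ → 174
parcel=E30: ✓ → 132
parcel=E50: ✓ → 175
parcel=E46: ✓ → 87
parcel=E52: ✓ → 180
parcel=E67: ✓ → 162
parcel=E87: ✓ → 87
declared_sum = 21 + 58 + 150 + 111 + 79 + 174 + 132 + 175 + 87 + 180 + 162 + 87 = 1416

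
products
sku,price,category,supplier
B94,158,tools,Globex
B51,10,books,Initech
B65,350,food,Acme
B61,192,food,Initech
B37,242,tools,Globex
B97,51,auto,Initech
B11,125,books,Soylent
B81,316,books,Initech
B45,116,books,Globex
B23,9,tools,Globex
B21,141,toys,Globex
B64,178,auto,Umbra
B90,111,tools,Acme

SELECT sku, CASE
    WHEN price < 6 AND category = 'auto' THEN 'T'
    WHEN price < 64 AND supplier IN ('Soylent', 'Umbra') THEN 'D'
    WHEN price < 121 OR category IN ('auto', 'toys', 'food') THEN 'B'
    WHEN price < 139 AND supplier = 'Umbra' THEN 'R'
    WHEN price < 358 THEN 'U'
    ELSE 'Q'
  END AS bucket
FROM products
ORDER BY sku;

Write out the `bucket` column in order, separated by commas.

sku=B11: price < 358 → U
sku=B21: price < 121 OR category IN ('auto', 'toys', 'food') → B
sku=B23: price < 121 OR category IN ('auto', 'toys', 'food') → B
sku=B37: price < 358 → U
sku=B45: price < 121 OR category IN ('auto', 'toys', 'food') → B
sku=B51: price < 121 OR category IN ('auto', 'toys', 'food') → B
sku=B61: price < 121 OR category IN ('auto', 'toys', 'food') → B
sku=B64: price < 121 OR category IN ('auto', 'toys', 'food') → B
sku=B65: price < 121 OR category IN ('auto', 'toys', 'food') → B
sku=B81: price < 358 → U
sku=B90: price < 121 OR category IN ('auto', 'toys', 'food') → B
sku=B94: price < 358 → U
sku=B97: price < 121 OR category IN ('auto', 'toys', 'food') → B

U, B, B, U, B, B, B, B, B, U, B, U, B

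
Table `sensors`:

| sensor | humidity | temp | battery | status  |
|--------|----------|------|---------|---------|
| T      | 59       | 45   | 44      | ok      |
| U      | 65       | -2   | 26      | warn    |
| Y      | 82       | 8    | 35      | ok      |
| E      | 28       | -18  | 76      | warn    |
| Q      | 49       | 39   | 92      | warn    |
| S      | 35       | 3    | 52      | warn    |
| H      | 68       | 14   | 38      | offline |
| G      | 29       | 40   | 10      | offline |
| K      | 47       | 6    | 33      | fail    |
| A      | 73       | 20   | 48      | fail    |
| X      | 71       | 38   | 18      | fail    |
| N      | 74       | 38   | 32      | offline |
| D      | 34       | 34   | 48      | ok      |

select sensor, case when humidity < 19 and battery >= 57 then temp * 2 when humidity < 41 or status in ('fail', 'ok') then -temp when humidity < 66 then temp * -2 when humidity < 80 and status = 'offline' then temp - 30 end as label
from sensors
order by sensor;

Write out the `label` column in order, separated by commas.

sensor=A: humidity < 41 or status in ('fail', 'ok') → -20
sensor=D: humidity < 41 or status in ('fail', 'ok') → -34
sensor=E: humidity < 41 or status in ('fail', 'ok') → 18
sensor=G: humidity < 41 or status in ('fail', 'ok') → -40
sensor=H: humidity < 80 and status = 'offline' → -16
sensor=K: humidity < 41 or status in ('fail', 'ok') → -6
sensor=N: humidity < 80 and status = 'offline' → 8
sensor=Q: humidity < 66 → -78
sensor=S: humidity < 41 or status in ('fail', 'ok') → -3
sensor=T: humidity < 41 or status in ('fail', 'ok') → -45
sensor=U: humidity < 66 → 4
sensor=X: humidity < 41 or status in ('fail', 'ok') → -38
sensor=Y: humidity < 41 or status in ('fail', 'ok') → -8

-20, -34, 18, -40, -16, -6, 8, -78, -3, -45, 4, -38, -8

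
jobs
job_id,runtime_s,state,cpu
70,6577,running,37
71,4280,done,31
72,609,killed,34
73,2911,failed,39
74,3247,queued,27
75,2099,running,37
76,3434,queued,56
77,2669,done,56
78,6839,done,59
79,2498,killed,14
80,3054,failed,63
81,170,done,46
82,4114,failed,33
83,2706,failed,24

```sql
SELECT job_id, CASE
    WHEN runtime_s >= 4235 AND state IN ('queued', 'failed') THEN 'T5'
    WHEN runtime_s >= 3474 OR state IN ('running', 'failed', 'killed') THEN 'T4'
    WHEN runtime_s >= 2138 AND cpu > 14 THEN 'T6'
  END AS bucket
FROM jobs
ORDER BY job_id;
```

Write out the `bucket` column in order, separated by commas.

T4, T4, T4, T4, T6, T4, T6, T6, T4, T4, T4, NULL, T4, T4

job_id=70: runtime_s >= 3474 OR state IN ('running', 'failed', 'killed') → T4
job_id=71: runtime_s >= 3474 OR state IN ('running', 'failed', 'killed') → T4
job_id=72: runtime_s >= 3474 OR state IN ('running', 'failed', 'killed') → T4
job_id=73: runtime_s >= 3474 OR state IN ('running', 'failed', 'killed') → T4
job_id=74: runtime_s >= 2138 AND cpu > 14 → T6
job_id=75: runtime_s >= 3474 OR state IN ('running', 'failed', 'killed') → T4
job_id=76: runtime_s >= 2138 AND cpu > 14 → T6
job_id=77: runtime_s >= 2138 AND cpu > 14 → T6
job_id=78: runtime_s >= 3474 OR state IN ('running', 'failed', 'killed') → T4
job_id=79: runtime_s >= 3474 OR state IN ('running', 'failed', 'killed') → T4
job_id=80: runtime_s >= 3474 OR state IN ('running', 'failed', 'killed') → T4
job_id=81: (no match → NULL) → NULL
job_id=82: runtime_s >= 3474 OR state IN ('running', 'failed', 'killed') → T4
job_id=83: runtime_s >= 3474 OR state IN ('running', 'failed', 'killed') → T4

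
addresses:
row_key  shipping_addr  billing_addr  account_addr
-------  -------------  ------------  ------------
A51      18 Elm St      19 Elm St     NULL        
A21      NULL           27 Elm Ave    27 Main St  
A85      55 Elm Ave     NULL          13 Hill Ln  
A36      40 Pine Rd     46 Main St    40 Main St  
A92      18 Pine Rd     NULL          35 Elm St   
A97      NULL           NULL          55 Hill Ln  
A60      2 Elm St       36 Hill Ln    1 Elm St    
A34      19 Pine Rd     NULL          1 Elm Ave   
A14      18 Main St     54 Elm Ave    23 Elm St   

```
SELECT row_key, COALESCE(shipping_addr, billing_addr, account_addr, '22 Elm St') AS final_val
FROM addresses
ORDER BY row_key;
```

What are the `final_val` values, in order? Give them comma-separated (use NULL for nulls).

row_key=A14: shipping_addr=18 Main St → 18 Main St
row_key=A21: shipping_addr=NULL, billing_addr=27 Elm Ave → 27 Elm Ave
row_key=A34: shipping_addr=19 Pine Rd → 19 Pine Rd
row_key=A36: shipping_addr=40 Pine Rd → 40 Pine Rd
row_key=A51: shipping_addr=18 Elm St → 18 Elm St
row_key=A60: shipping_addr=2 Elm St → 2 Elm St
row_key=A85: shipping_addr=55 Elm Ave → 55 Elm Ave
row_key=A92: shipping_addr=18 Pine Rd → 18 Pine Rd
row_key=A97: shipping_addr=NULL, billing_addr=NULL, account_addr=55 Hill Ln → 55 Hill Ln

18 Main St, 27 Elm Ave, 19 Pine Rd, 40 Pine Rd, 18 Elm St, 2 Elm St, 55 Elm Ave, 18 Pine Rd, 55 Hill Ln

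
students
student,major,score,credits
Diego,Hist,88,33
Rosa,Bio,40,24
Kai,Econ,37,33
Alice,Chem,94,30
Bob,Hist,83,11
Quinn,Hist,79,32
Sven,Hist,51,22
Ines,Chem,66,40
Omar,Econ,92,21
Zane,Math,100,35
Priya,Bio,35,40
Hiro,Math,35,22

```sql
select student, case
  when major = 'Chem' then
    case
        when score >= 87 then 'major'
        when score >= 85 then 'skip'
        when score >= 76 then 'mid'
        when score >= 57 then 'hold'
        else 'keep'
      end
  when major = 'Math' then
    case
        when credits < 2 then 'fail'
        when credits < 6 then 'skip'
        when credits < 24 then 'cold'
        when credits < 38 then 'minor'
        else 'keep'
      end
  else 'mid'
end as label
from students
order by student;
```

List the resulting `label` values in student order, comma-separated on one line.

major, mid, mid, cold, hold, mid, mid, mid, mid, mid, mid, minor

student=Alice: major='Chem' → inner[score >= 87] → major
student=Bob: major='Hist' → outer ELSE → mid
student=Diego: major='Hist' → outer ELSE → mid
student=Hiro: major='Math' → inner[credits < 24] → cold
student=Ines: major='Chem' → inner[score >= 57] → hold
student=Kai: major='Econ' → outer ELSE → mid
student=Omar: major='Econ' → outer ELSE → mid
student=Priya: major='Bio' → outer ELSE → mid
student=Quinn: major='Hist' → outer ELSE → mid
student=Rosa: major='Bio' → outer ELSE → mid
student=Sven: major='Hist' → outer ELSE → mid
student=Zane: major='Math' → inner[credits < 38] → minor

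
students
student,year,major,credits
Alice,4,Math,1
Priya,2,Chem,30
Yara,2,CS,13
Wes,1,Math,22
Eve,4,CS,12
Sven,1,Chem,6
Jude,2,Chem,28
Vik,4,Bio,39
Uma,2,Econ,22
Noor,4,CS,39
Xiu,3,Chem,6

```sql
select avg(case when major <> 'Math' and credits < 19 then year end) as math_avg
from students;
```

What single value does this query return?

student=Alice: ✗
student=Priya: ✗
student=Yara: ✓ → 2
student=Wes: ✗
student=Eve: ✓ → 4
student=Sven: ✓ → 1
student=Jude: ✗
student=Vik: ✗
student=Uma: ✗
student=Noor: ✗
student=Xiu: ✓ → 3
math_avg = (2 + 4 + 1 + 3) / 4 = 2.5

2.5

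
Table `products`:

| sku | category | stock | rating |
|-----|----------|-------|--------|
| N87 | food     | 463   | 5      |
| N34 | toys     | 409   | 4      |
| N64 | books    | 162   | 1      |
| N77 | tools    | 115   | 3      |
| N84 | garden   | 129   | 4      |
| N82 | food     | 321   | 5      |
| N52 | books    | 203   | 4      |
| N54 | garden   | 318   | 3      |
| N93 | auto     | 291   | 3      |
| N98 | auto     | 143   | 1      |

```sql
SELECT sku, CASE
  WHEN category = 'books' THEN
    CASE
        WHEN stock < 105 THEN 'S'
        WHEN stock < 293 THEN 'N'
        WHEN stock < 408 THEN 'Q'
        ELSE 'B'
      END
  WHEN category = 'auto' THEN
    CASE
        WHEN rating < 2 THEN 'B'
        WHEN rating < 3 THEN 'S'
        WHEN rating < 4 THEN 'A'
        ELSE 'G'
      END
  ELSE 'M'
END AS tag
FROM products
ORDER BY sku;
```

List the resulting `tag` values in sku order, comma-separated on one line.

sku=N34: category='toys' → outer ELSE → M
sku=N52: category='books' → inner[stock < 293] → N
sku=N54: category='garden' → outer ELSE → M
sku=N64: category='books' → inner[stock < 293] → N
sku=N77: category='tools' → outer ELSE → M
sku=N82: category='food' → outer ELSE → M
sku=N84: category='garden' → outer ELSE → M
sku=N87: category='food' → outer ELSE → M
sku=N93: category='auto' → inner[rating < 4] → A
sku=N98: category='auto' → inner[rating < 2] → B

M, N, M, N, M, M, M, M, A, B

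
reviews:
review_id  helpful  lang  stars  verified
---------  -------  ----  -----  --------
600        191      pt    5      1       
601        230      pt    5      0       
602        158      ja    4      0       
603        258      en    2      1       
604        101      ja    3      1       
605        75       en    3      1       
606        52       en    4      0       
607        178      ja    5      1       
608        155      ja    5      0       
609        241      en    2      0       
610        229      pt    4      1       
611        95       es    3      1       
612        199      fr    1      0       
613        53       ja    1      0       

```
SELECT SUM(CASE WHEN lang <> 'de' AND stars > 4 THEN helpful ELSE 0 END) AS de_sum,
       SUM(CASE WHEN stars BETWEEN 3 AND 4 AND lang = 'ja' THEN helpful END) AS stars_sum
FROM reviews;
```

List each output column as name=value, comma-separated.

[de_sum: lang <> 'de' AND stars > 4]
review_id=600: ✓ → 191
review_id=601: ✓ → 230
review_id=602: ✗
review_id=603: ✗
review_id=604: ✗
review_id=605: ✗
review_id=606: ✗
review_id=607: ✓ → 178
review_id=608: ✓ → 155
review_id=609: ✗
review_id=610: ✗
review_id=611: ✗
review_id=612: ✗
review_id=613: ✗
de_sum = 191 + 230 + 178 + 155 = 754
—
[stars_sum: stars BETWEEN 3 AND 4 AND lang = 'ja']
review_id=600: ✗
review_id=601: ✗
review_id=602: ✓ → 158
review_id=603: ✗
review_id=604: ✓ → 101
review_id=605: ✗
review_id=606: ✗
review_id=607: ✗
review_id=608: ✗
review_id=609: ✗
review_id=610: ✗
review_id=611: ✗
review_id=612: ✗
review_id=613: ✗
stars_sum = 158 + 101 = 259

de_sum=754, stars_sum=259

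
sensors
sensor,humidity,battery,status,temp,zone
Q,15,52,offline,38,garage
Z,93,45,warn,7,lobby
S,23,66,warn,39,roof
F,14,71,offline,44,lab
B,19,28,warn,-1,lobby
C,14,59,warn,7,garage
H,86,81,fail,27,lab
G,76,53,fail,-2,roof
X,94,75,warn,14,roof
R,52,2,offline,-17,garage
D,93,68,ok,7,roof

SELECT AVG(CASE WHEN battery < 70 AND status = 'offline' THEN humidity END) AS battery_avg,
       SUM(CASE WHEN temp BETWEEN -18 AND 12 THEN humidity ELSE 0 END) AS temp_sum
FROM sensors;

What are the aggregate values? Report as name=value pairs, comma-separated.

[battery_avg: battery < 70 AND status = 'offline']
sensor=Q: ✓ → 15
sensor=Z: ✗
sensor=S: ✗
sensor=F: ✗
sensor=B: ✗
sensor=C: ✗
sensor=H: ✗
sensor=G: ✗
sensor=X: ✗
sensor=R: ✓ → 52
sensor=D: ✗
battery_avg = (15 + 52) / 2 = 33.5
—
[temp_sum: temp BETWEEN -18 AND 12]
sensor=Q: ✗
sensor=Z: ✓ → 93
sensor=S: ✗
sensor=F: ✗
sensor=B: ✓ → 19
sensor=C: ✓ → 14
sensor=H: ✗
sensor=G: ✓ → 76
sensor=X: ✗
sensor=R: ✓ → 52
sensor=D: ✓ → 93
temp_sum = 93 + 19 + 14 + 76 + 52 + 93 = 347

battery_avg=33.5, temp_sum=347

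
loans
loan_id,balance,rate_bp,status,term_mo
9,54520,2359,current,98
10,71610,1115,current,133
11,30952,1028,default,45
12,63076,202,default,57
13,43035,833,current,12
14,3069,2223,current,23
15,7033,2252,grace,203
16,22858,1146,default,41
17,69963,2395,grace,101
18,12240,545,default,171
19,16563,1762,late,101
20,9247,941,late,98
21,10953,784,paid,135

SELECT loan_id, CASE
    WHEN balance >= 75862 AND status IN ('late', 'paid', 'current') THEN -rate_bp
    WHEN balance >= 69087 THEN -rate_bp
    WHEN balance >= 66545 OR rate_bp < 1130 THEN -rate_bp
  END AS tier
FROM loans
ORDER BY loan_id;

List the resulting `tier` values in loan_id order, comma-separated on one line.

NULL, -1115, -1028, -202, -833, NULL, NULL, NULL, -2395, -545, NULL, -941, -784

loan_id=9: (no match → NULL) → NULL
loan_id=10: balance >= 69087 → -1115
loan_id=11: balance >= 66545 OR rate_bp < 1130 → -1028
loan_id=12: balance >= 66545 OR rate_bp < 1130 → -202
loan_id=13: balance >= 66545 OR rate_bp < 1130 → -833
loan_id=14: (no match → NULL) → NULL
loan_id=15: (no match → NULL) → NULL
loan_id=16: (no match → NULL) → NULL
loan_id=17: balance >= 69087 → -2395
loan_id=18: balance >= 66545 OR rate_bp < 1130 → -545
loan_id=19: (no match → NULL) → NULL
loan_id=20: balance >= 66545 OR rate_bp < 1130 → -941
loan_id=21: balance >= 66545 OR rate_bp < 1130 → -784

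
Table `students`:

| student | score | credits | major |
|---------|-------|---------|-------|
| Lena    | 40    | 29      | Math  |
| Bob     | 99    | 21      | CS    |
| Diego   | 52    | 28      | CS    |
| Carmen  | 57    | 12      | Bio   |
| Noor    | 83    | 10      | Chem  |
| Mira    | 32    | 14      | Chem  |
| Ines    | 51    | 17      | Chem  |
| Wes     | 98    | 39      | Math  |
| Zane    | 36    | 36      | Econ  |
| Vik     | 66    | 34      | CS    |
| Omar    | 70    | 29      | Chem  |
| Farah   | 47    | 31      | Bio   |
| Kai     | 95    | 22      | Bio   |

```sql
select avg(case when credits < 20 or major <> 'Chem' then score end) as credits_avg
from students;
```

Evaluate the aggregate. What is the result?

student=Lena: ✓ → 40
student=Bob: ✓ → 99
student=Diego: ✓ → 52
student=Carmen: ✓ → 57
student=Noor: ✓ → 83
student=Mira: ✓ → 32
student=Ines: ✓ → 51
student=Wes: ✓ → 98
student=Zane: ✓ → 36
student=Vik: ✓ → 66
student=Omar: ✗
student=Farah: ✓ → 47
student=Kai: ✓ → 95
credits_avg = (40 + 99 + 52 + 57 + 83 + 32 + 51 + 98 + 36 + 66 + 47 + 95) / 12 = 63

63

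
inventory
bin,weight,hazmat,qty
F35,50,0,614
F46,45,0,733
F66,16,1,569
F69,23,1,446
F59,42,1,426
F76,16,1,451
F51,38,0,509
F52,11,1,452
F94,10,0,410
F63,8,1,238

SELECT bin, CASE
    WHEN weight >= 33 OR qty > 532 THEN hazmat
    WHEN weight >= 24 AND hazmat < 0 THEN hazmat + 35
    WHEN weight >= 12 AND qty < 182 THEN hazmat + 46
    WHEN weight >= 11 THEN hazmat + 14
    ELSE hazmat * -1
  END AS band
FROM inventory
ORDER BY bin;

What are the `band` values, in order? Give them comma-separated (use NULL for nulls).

bin=F35: weight >= 33 OR qty > 532 → 0
bin=F46: weight >= 33 OR qty > 532 → 0
bin=F51: weight >= 33 OR qty > 532 → 0
bin=F52: weight >= 11 → 15
bin=F59: weight >= 33 OR qty > 532 → 1
bin=F63: ELSE → -1
bin=F66: weight >= 33 OR qty > 532 → 1
bin=F69: weight >= 11 → 15
bin=F76: weight >= 11 → 15
bin=F94: ELSE → 0

0, 0, 0, 15, 1, -1, 1, 15, 15, 0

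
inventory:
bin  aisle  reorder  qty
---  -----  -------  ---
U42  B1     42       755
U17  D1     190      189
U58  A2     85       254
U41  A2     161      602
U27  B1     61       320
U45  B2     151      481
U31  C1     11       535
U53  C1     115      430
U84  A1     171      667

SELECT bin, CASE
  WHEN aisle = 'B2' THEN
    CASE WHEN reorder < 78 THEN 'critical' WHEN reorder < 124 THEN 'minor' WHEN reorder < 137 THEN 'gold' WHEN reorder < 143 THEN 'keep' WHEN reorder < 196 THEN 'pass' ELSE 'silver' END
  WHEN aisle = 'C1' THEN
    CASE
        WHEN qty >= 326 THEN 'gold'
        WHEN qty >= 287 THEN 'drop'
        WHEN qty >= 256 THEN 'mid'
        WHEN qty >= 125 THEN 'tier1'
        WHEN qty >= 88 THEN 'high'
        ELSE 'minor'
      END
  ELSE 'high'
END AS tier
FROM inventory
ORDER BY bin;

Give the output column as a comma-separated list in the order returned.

bin=U17: aisle='D1' → outer ELSE → high
bin=U27: aisle='B1' → outer ELSE → high
bin=U31: aisle='C1' → inner[qty >= 326] → gold
bin=U41: aisle='A2' → outer ELSE → high
bin=U42: aisle='B1' → outer ELSE → high
bin=U45: aisle='B2' → inner[reorder < 196] → pass
bin=U53: aisle='C1' → inner[qty >= 326] → gold
bin=U58: aisle='A2' → outer ELSE → high
bin=U84: aisle='A1' → outer ELSE → high

high, high, gold, high, high, pass, gold, high, high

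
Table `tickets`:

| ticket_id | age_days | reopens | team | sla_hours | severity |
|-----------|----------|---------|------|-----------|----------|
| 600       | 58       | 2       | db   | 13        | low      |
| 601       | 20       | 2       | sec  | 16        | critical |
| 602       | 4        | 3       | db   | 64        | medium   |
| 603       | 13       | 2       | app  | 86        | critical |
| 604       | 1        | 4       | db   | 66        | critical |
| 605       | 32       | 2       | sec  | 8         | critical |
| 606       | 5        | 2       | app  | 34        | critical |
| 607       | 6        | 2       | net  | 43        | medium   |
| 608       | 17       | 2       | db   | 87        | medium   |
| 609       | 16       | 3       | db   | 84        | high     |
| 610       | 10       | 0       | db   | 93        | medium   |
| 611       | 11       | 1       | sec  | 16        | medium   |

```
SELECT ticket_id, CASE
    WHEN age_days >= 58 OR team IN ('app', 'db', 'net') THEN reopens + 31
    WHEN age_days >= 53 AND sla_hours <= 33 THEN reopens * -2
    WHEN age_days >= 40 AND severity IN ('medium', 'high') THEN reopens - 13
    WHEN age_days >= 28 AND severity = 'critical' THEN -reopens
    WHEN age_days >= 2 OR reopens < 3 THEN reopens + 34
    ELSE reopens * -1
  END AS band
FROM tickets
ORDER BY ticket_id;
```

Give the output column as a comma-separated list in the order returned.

33, 36, 34, 33, 35, -2, 33, 33, 33, 34, 31, 35

ticket_id=600: age_days >= 58 OR team IN ('app', 'db', 'net') → 33
ticket_id=601: age_days >= 2 OR reopens < 3 → 36
ticket_id=602: age_days >= 58 OR team IN ('app', 'db', 'net') → 34
ticket_id=603: age_days >= 58 OR team IN ('app', 'db', 'net') → 33
ticket_id=604: age_days >= 58 OR team IN ('app', 'db', 'net') → 35
ticket_id=605: age_days >= 28 AND severity = 'critical' → -2
ticket_id=606: age_days >= 58 OR team IN ('app', 'db', 'net') → 33
ticket_id=607: age_days >= 58 OR team IN ('app', 'db', 'net') → 33
ticket_id=608: age_days >= 58 OR team IN ('app', 'db', 'net') → 33
ticket_id=609: age_days >= 58 OR team IN ('app', 'db', 'net') → 34
ticket_id=610: age_days >= 58 OR team IN ('app', 'db', 'net') → 31
ticket_id=611: age_days >= 2 OR reopens < 3 → 35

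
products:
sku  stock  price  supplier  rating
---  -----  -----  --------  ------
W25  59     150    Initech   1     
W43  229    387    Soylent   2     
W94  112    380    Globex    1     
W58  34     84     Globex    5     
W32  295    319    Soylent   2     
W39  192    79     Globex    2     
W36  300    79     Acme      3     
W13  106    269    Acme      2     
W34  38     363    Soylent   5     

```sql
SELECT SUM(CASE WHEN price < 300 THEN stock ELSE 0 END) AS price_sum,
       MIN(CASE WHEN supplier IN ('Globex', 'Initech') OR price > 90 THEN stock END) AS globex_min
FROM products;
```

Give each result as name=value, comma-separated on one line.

price_sum=691, globex_min=34

[price_sum: price < 300]
sku=W25: ✓ → 59
sku=W43: ✗
sku=W94: ✗
sku=W58: ✓ → 34
sku=W32: ✗
sku=W39: ✓ → 192
sku=W36: ✓ → 300
sku=W13: ✓ → 106
sku=W34: ✗
price_sum = 59 + 34 + 192 + 300 + 106 = 691
—
[globex_min: supplier IN ('Globex', 'Initech') OR price > 90]
sku=W25: ✓ → 59
sku=W43: ✓ → 229
sku=W94: ✓ → 112
sku=W58: ✓ → 34
sku=W32: ✓ → 295
sku=W39: ✓ → 192
sku=W36: ✗
sku=W13: ✓ → 106
sku=W34: ✓ → 38
globex_min = MIN(59, 229, 112, 34, 295, 192, 106, 38) = 34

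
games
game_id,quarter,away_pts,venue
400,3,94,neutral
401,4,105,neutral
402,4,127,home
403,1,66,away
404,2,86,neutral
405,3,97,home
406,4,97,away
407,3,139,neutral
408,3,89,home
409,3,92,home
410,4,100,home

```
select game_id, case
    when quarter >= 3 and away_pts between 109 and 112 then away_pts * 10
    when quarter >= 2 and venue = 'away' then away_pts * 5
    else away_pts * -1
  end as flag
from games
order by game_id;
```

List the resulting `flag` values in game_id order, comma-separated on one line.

game_id=400: ELSE → -94
game_id=401: ELSE → -105
game_id=402: ELSE → -127
game_id=403: ELSE → -66
game_id=404: ELSE → -86
game_id=405: ELSE → -97
game_id=406: quarter >= 2 and venue = 'away' → 485
game_id=407: ELSE → -139
game_id=408: ELSE → -89
game_id=409: ELSE → -92
game_id=410: ELSE → -100

-94, -105, -127, -66, -86, -97, 485, -139, -89, -92, -100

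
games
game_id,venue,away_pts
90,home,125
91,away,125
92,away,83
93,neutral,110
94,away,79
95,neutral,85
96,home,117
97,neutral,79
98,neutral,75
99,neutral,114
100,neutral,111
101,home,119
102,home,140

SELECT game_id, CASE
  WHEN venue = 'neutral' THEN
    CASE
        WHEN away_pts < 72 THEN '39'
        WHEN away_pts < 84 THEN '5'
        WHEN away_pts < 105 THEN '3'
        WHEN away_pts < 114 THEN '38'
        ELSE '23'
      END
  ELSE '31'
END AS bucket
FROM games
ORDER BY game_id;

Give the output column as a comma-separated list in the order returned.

31, 31, 31, 38, 31, 3, 31, 5, 5, 23, 38, 31, 31

game_id=90: venue='home' → outer ELSE → 31
game_id=91: venue='away' → outer ELSE → 31
game_id=92: venue='away' → outer ELSE → 31
game_id=93: venue='neutral' → inner[away_pts < 114] → 38
game_id=94: venue='away' → outer ELSE → 31
game_id=95: venue='neutral' → inner[away_pts < 105] → 3
game_id=96: venue='home' → outer ELSE → 31
game_id=97: venue='neutral' → inner[away_pts < 84] → 5
game_id=98: venue='neutral' → inner[away_pts < 84] → 5
game_id=99: venue='neutral' → inner[ELSE] → 23
game_id=100: venue='neutral' → inner[away_pts < 114] → 38
game_id=101: venue='home' → outer ELSE → 31
game_id=102: venue='home' → outer ELSE → 31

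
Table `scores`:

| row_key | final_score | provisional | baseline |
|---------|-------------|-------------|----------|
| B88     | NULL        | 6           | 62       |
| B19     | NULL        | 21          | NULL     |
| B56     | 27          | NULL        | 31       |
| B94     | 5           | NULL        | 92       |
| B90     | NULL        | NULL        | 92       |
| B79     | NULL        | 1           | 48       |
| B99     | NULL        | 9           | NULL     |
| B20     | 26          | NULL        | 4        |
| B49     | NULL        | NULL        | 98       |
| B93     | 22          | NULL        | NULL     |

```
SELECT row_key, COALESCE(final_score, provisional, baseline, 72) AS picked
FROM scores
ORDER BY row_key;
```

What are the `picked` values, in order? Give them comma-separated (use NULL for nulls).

21, 26, 98, 27, 1, 6, 92, 22, 5, 9

row_key=B19: final_score=NULL, provisional=21 → 21
row_key=B20: final_score=26 → 26
row_key=B49: final_score=NULL, provisional=NULL, baseline=98 → 98
row_key=B56: final_score=27 → 27
row_key=B79: final_score=NULL, provisional=1 → 1
row_key=B88: final_score=NULL, provisional=6 → 6
row_key=B90: final_score=NULL, provisional=NULL, baseline=92 → 92
row_key=B93: final_score=22 → 22
row_key=B94: final_score=5 → 5
row_key=B99: final_score=NULL, provisional=9 → 9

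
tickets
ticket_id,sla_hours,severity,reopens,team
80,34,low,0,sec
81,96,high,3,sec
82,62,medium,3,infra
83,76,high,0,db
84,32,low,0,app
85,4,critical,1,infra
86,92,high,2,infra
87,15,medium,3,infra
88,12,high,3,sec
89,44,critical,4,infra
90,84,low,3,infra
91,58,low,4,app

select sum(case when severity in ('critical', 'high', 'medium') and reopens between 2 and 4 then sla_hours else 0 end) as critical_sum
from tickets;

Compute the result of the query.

321

ticket_id=80: ✗
ticket_id=81: ✓ → 96
ticket_id=82: ✓ → 62
ticket_id=83: ✗
ticket_id=84: ✗
ticket_id=85: ✗
ticket_id=86: ✓ → 92
ticket_id=87: ✓ → 15
ticket_id=88: ✓ → 12
ticket_id=89: ✓ → 44
ticket_id=90: ✗
ticket_id=91: ✗
critical_sum = 96 + 62 + 92 + 15 + 12 + 44 = 321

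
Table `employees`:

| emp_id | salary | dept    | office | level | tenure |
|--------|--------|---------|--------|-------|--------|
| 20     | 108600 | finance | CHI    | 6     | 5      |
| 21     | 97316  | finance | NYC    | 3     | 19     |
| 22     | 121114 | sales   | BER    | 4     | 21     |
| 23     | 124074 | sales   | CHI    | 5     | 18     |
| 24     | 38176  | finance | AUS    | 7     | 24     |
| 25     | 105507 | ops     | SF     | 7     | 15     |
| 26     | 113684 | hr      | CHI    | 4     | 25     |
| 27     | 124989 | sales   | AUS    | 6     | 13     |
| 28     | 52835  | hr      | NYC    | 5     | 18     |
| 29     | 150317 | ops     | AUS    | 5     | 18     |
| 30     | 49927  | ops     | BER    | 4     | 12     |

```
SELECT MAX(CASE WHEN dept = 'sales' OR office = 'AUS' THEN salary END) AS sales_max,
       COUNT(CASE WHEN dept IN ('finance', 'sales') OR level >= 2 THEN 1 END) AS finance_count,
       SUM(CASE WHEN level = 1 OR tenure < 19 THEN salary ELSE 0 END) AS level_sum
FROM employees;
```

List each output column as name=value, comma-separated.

sales_max=150317, finance_count=11, level_sum=716249

[sales_max: dept = 'sales' OR office = 'AUS']
emp_id=20: ✗
emp_id=21: ✗
emp_id=22: ✓ → 121114
emp_id=23: ✓ → 124074
emp_id=24: ✓ → 38176
emp_id=25: ✗
emp_id=26: ✗
emp_id=27: ✓ → 124989
emp_id=28: ✗
emp_id=29: ✓ → 150317
emp_id=30: ✗
sales_max = MAX(121114, 124074, 38176, 124989, 150317) = 150317
—
[finance_count: dept IN ('finance', 'sales') OR level >= 2]
emp_id=20: ✓ → 1
emp_id=21: ✓ → 1
emp_id=22: ✓ → 1
emp_id=23: ✓ → 1
emp_id=24: ✓ → 1
emp_id=25: ✓ → 1
emp_id=26: ✓ → 1
emp_id=27: ✓ → 1
emp_id=28: ✓ → 1
emp_id=29: ✓ → 1
emp_id=30: ✓ → 1
finance_count = COUNT(1, 1, 1, 1, 1, 1, 1, 1, 1, 1, 1) = 11
—
[level_sum: level = 1 OR tenure < 19]
emp_id=20: ✓ → 108600
emp_id=21: ✗
emp_id=22: ✗
emp_id=23: ✓ → 124074
emp_id=24: ✗
emp_id=25: ✓ → 105507
emp_id=26: ✗
emp_id=27: ✓ → 124989
emp_id=28: ✓ → 52835
emp_id=29: ✓ → 150317
emp_id=30: ✓ → 49927
level_sum = 108600 + 124074 + 105507 + 124989 + 52835 + 150317 + 49927 = 716249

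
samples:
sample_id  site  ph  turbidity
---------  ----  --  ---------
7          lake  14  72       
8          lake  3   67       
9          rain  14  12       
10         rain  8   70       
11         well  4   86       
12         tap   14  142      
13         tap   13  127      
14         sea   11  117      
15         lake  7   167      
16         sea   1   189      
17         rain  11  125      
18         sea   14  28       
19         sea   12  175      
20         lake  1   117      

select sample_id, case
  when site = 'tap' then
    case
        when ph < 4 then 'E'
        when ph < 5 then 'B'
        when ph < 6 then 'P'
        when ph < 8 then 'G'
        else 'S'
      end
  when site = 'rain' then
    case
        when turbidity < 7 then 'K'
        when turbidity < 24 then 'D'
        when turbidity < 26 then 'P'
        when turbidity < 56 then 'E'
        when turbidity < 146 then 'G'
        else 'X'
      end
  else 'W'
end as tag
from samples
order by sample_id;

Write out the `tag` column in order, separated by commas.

W, W, D, G, W, S, S, W, W, W, G, W, W, W

sample_id=7: site='lake' → outer ELSE → W
sample_id=8: site='lake' → outer ELSE → W
sample_id=9: site='rain' → inner[turbidity < 24] → D
sample_id=10: site='rain' → inner[turbidity < 146] → G
sample_id=11: site='well' → outer ELSE → W
sample_id=12: site='tap' → inner[ELSE] → S
sample_id=13: site='tap' → inner[ELSE] → S
sample_id=14: site='sea' → outer ELSE → W
sample_id=15: site='lake' → outer ELSE → W
sample_id=16: site='sea' → outer ELSE → W
sample_id=17: site='rain' → inner[turbidity < 146] → G
sample_id=18: site='sea' → outer ELSE → W
sample_id=19: site='sea' → outer ELSE → W
sample_id=20: site='lake' → outer ELSE → W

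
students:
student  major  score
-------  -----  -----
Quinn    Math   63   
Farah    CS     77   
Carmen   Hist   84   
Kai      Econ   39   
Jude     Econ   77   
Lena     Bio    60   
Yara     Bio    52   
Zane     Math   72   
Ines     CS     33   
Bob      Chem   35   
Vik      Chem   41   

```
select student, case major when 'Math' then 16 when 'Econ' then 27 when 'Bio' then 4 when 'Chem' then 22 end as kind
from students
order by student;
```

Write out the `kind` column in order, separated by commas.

student=Bob: major='Chem' → 22
student=Carmen: (no match → NULL) → NULL
student=Farah: (no match → NULL) → NULL
student=Ines: (no match → NULL) → NULL
student=Jude: major='Econ' → 27
student=Kai: major='Econ' → 27
student=Lena: major='Bio' → 4
student=Quinn: major='Math' → 16
student=Vik: major='Chem' → 22
student=Yara: major='Bio' → 4
student=Zane: major='Math' → 16

22, NULL, NULL, NULL, 27, 27, 4, 16, 22, 4, 16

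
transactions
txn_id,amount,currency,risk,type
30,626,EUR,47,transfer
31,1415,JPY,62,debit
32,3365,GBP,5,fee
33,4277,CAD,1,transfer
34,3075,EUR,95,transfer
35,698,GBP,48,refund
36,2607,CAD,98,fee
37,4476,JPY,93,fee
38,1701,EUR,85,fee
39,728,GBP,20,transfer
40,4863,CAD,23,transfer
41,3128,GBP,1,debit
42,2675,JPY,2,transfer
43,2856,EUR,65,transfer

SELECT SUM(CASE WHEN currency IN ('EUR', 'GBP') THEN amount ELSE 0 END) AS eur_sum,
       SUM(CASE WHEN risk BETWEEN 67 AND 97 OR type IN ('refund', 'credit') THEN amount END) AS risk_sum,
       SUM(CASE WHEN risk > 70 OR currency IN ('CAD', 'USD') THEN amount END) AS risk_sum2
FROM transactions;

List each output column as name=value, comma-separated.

eur_sum=16177, risk_sum=9950, risk_sum2=20999

[eur_sum: currency IN ('EUR', 'GBP')]
txn_id=30: ✓ → 626
txn_id=31: ✗
txn_id=32: ✓ → 3365
txn_id=33: ✗
txn_id=34: ✓ → 3075
txn_id=35: ✓ → 698
txn_id=36: ✗
txn_id=37: ✗
txn_id=38: ✓ → 1701
txn_id=39: ✓ → 728
txn_id=40: ✗
txn_id=41: ✓ → 3128
txn_id=42: ✗
txn_id=43: ✓ → 2856
eur_sum = 626 + 3365 + 3075 + 698 + 1701 + 728 + 3128 + 2856 = 16177
—
[risk_sum: risk BETWEEN 67 AND 97 OR type IN ('refund', 'credit')]
txn_id=30: ✗
txn_id=31: ✗
txn_id=32: ✗
txn_id=33: ✗
txn_id=34: ✓ → 3075
txn_id=35: ✓ → 698
txn_id=36: ✗
txn_id=37: ✓ → 4476
txn_id=38: ✓ → 1701
txn_id=39: ✗
txn_id=40: ✗
txn_id=41: ✗
txn_id=42: ✗
txn_id=43: ✗
risk_sum = 3075 + 698 + 4476 + 1701 = 9950
—
[risk_sum2: risk > 70 OR currency IN ('CAD', 'USD')]
txn_id=30: ✗
txn_id=31: ✗
txn_id=32: ✗
txn_id=33: ✓ → 4277
txn_id=34: ✓ → 3075
txn_id=35: ✗
txn_id=36: ✓ → 2607
txn_id=37: ✓ → 4476
txn_id=38: ✓ → 1701
txn_id=39: ✗
txn_id=40: ✓ → 4863
txn_id=41: ✗
txn_id=42: ✗
txn_id=43: ✗
risk_sum2 = 4277 + 3075 + 2607 + 4476 + 1701 + 4863 = 20999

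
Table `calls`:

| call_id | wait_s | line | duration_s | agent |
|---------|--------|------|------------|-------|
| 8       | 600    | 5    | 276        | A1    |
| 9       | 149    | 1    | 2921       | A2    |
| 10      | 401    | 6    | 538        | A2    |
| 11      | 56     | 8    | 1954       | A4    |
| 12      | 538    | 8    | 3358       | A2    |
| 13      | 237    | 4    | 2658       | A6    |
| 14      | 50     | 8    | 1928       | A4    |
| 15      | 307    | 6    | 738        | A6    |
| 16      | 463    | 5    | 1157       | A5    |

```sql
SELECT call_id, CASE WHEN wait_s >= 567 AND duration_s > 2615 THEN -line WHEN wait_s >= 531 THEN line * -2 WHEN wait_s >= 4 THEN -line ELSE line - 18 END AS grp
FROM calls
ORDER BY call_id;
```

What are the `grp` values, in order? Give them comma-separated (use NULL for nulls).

call_id=8: wait_s >= 531 → -10
call_id=9: wait_s >= 4 → -1
call_id=10: wait_s >= 4 → -6
call_id=11: wait_s >= 4 → -8
call_id=12: wait_s >= 531 → -16
call_id=13: wait_s >= 4 → -4
call_id=14: wait_s >= 4 → -8
call_id=15: wait_s >= 4 → -6
call_id=16: wait_s >= 4 → -5

-10, -1, -6, -8, -16, -4, -8, -6, -5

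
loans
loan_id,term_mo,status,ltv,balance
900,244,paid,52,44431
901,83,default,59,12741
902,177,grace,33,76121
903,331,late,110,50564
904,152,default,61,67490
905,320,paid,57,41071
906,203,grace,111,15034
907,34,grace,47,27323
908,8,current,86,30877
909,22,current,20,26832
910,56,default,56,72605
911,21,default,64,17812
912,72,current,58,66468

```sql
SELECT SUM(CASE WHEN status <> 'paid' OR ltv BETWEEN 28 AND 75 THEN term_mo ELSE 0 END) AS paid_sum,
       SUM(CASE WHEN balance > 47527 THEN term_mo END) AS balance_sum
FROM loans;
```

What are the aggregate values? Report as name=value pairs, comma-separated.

paid_sum=1723, balance_sum=788

[paid_sum: status <> 'paid' OR ltv BETWEEN 28 AND 75]
loan_id=900: ✓ → 244
loan_id=901: ✓ → 83
loan_id=902: ✓ → 177
loan_id=903: ✓ → 331
loan_id=904: ✓ → 152
loan_id=905: ✓ → 320
loan_id=906: ✓ → 203
loan_id=907: ✓ → 34
loan_id=908: ✓ → 8
loan_id=909: ✓ → 22
loan_id=910: ✓ → 56
loan_id=911: ✓ → 21
loan_id=912: ✓ → 72
paid_sum = 244 + 83 + 177 + 331 + 152 + 320 + 203 + 34 + 8 + 22 + 56 + 21 + 72 = 1723
—
[balance_sum: balance > 47527]
loan_id=900: ✗
loan_id=901: ✗
loan_id=902: ✓ → 177
loan_id=903: ✓ → 331
loan_id=904: ✓ → 152
loan_id=905: ✗
loan_id=906: ✗
loan_id=907: ✗
loan_id=908: ✗
loan_id=909: ✗
loan_id=910: ✓ → 56
loan_id=911: ✗
loan_id=912: ✓ → 72
balance_sum = 177 + 331 + 152 + 56 + 72 = 788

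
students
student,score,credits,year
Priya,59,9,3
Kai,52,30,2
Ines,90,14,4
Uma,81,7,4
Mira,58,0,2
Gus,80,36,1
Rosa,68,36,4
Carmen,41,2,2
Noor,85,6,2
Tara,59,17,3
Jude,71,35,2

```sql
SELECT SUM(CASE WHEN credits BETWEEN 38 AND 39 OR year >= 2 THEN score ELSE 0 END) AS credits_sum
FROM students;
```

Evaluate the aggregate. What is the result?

664

student=Priya: ✓ → 59
student=Kai: ✓ → 52
student=Ines: ✓ → 90
student=Uma: ✓ → 81
student=Mira: ✓ → 58
student=Gus: ✗
student=Rosa: ✓ → 68
student=Carmen: ✓ → 41
student=Noor: ✓ → 85
student=Tara: ✓ → 59
student=Jude: ✓ → 71
credits_sum = 59 + 52 + 90 + 81 + 58 + 68 + 41 + 85 + 59 + 71 = 664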